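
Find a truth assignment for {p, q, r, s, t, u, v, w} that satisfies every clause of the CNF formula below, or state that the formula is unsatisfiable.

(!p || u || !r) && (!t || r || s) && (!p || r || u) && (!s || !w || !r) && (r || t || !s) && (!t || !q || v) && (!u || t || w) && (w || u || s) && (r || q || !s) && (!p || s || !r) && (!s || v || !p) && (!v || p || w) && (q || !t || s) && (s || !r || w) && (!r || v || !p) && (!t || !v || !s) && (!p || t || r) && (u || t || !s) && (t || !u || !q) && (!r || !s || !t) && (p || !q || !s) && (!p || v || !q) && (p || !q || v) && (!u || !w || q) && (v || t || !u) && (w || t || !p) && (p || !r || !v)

Case p = false:
Case v = true:
From the singleton clause (w), w = true.
From the singleton clause (!r), r = false.
Case t = false:
From the singleton clause (!s), s = false.
Case u = false:
No clause remains; q is free.

p: false; q: false; r: false; s: false; t: false; u: false; v: true; w: true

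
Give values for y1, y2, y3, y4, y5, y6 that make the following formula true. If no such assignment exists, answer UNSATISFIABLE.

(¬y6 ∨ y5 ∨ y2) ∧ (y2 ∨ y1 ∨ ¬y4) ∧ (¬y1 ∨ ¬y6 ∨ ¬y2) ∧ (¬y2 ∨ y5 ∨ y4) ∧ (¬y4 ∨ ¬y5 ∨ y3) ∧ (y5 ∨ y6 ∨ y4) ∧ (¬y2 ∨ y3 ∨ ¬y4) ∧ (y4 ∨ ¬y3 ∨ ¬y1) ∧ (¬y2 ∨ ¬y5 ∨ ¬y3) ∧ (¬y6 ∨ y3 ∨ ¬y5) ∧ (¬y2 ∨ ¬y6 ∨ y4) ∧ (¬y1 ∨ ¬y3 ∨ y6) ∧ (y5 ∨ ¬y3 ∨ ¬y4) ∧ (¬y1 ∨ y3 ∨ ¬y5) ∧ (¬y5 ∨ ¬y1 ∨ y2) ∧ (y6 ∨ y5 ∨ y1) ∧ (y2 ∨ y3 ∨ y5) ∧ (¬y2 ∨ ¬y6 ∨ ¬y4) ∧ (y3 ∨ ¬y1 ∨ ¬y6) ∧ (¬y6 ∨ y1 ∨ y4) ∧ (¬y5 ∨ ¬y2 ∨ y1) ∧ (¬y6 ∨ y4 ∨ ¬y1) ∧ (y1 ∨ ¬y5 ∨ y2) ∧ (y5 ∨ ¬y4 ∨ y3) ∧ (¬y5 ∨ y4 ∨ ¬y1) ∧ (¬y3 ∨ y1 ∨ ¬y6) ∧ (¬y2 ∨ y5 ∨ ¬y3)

UNSATISFIABLE

Suppose y6 = False.
Suppose y5 = True.
Suppose y4 = False.
From the singleton clause (¬y1), y1 = False.
From the singleton clause (¬y2), y2 = False.
But (y2) is also a unit clause — contradiction.
Undo y4 and try y4 = True.
From the singleton clause (y3), y3 = True.
From the singleton clause (¬y2), y2 = False.
From the singleton clause (y1), y1 = True.
But (¬y1) is also a unit clause — contradiction.
Neither y4 = True nor y4 = False works.
Undo y5 and try y5 = False.
From the singleton clause (y4), y4 = True.
From the singleton clause (¬y3), y3 = False.
But (y3) is also a unit clause — contradiction.
Neither y5 = True nor y5 = False works.
Undo y6 and try y6 = True.
Suppose y5 = True.
From the singleton clause (y3), y3 = True.
From the singleton clause (¬y2), y2 = False.
From the singleton clause (¬y1), y1 = False.
But (y1) is also a unit clause — contradiction.
Undo y5 and try y5 = False.
From the singleton clause (y2), y2 = True.
From the singleton clause (¬y1), y1 = False.
From the singleton clause (y4), y4 = True.
But (¬y4) is also a unit clause — contradiction.
Neither y5 = True nor y5 = False works.
Neither y6 = True nor y6 = False works.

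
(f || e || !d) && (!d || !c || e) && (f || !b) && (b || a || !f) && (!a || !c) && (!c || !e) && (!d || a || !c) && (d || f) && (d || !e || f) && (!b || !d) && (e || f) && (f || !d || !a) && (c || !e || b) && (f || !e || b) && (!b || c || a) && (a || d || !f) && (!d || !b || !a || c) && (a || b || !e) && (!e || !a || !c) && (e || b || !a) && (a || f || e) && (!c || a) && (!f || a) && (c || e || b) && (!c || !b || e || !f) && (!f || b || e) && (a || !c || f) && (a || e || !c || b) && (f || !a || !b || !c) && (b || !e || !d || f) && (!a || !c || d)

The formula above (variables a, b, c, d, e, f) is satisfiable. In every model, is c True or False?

False

Suppose c = true.
(!a) alone gives a = false.
That conflicts with the unit clause (a).
So every satisfying assignment has c = False.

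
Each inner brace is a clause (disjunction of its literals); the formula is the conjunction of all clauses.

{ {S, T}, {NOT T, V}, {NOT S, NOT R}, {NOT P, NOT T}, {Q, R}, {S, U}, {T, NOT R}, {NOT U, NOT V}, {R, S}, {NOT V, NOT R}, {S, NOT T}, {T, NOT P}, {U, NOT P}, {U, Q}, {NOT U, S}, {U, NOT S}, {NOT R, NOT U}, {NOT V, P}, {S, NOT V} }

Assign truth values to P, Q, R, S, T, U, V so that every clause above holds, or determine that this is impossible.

Case S = true:
The clause (NOT R) is unit, so R = false.
The clause (Q) is unit, so Q = true.
The clause (U) is unit, so U = true.
The clause (NOT V) is unit, so V = false.
The clause (NOT T) is unit, so T = false.
The clause (NOT P) is unit, so P = false.
All clauses are satisfied.

P ↦ false,  Q ↦ true,  R ↦ false,  S ↦ true,  T ↦ false,  U ↦ true,  V ↦ false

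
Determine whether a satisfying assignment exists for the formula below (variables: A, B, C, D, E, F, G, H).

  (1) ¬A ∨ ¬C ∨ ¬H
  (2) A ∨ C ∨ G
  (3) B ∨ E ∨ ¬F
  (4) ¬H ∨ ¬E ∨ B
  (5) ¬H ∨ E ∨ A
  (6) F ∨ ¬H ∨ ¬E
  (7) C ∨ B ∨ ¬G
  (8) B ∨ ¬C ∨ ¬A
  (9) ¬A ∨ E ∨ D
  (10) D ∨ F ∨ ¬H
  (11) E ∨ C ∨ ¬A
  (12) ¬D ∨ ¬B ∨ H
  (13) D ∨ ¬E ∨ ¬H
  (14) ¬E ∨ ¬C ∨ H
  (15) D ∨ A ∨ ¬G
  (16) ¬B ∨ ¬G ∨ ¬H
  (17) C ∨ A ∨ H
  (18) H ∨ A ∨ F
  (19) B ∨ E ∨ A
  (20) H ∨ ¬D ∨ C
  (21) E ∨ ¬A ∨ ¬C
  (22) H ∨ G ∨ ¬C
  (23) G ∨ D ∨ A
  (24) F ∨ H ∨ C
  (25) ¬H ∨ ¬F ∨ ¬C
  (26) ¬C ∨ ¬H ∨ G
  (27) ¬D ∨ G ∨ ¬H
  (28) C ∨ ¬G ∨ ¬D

Satisfiable

Suppose A = True.
Suppose C = False.
Unit clause (E) forces E = True.
Suppose H = False.
Unit clause (¬D) forces D = False.
Unit clause (F) forces F = True.
Suppose B = False.
Unit clause (¬G) forces G = False.
This assignment satisfies each clause.
A satisfying assignment: A ↦ True,  B ↦ False,  C ↦ False,  D ↦ False,  E ↦ True,  F ↦ True,  G ↦ False,  H ↦ False.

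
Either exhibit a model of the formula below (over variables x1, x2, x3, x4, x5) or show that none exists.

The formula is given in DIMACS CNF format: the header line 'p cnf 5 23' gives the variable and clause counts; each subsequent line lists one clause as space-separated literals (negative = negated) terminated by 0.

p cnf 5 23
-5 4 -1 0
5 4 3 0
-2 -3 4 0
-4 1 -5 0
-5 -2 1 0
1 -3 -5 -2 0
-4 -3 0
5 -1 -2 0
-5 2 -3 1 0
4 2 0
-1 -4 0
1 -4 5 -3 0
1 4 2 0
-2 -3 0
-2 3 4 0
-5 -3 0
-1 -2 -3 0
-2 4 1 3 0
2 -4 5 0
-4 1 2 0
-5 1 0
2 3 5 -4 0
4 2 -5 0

Branch on x4: set x4 = True.
Unit clause (¬x3) forces x3 = False.
Unit clause (¬x1) forces x1 = False.
Unit clause (¬x5) forces x5 = False.
Unit clause (x2) forces x2 = True.
This assignment satisfies each clause.

x1 ↦ False; x2 ↦ True; x3 ↦ False; x4 ↦ True; x5 ↦ False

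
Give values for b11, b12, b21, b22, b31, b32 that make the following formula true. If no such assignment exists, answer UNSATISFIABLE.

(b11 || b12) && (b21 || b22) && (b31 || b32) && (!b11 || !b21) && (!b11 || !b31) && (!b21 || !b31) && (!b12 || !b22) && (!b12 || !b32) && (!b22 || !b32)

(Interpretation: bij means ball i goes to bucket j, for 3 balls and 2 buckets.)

Case b11 = true:
Unit clause (!b21) forces b21 = false.
Unit clause (b22) forces b22 = true.
Unit clause (!b31) forces b31 = false.
Unit clause (b32) forces b32 = true.
Now (!b32) is unsatisfied and unit — conflict.
That branch fails; take b11 = false instead.
Unit clause (b12) forces b12 = true.
Unit clause (!b22) forces b22 = false.
Unit clause (b21) forces b21 = true.
Unit clause (!b31) forces b31 = false.
Unit clause (b32) forces b32 = true.
Now (!b32) is unsatisfied and unit — conflict.
Either choice for b11 ends in contradiction.

UNSATISFIABLE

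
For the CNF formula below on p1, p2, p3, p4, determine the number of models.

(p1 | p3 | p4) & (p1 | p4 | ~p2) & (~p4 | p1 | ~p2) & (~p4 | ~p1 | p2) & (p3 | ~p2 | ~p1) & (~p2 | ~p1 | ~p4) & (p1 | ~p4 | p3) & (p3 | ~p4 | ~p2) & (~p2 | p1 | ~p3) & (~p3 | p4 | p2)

There are 2^4 = 16 truth assignments over (p1, p2, p3, p4).
Check each against the 10 clauses (columns in the order p1, p2, p3, p4):
  F F F F  ✗ fails (p1 | p3 | p4)
  F F F T  ✗ fails (p1 | ~p4 | p3)
  F F T F  ✗ fails (~p3 | p4 | p2)
  F F T T  ✓ satisfies all
  F T F F  ✗ fails (p1 | p3 | p4)
  F T F T  ✗ fails (~p4 | p1 | ~p2)
  F T T F  ✗ fails (p1 | p4 | ~p2)
  F T T T  ✗ fails (~p4 | p1 | ~p2)
  T F F F  ✓ satisfies all
  T F F T  ✗ fails (~p4 | ~p1 | p2)
  T F T F  ✗ fails (~p3 | p4 | p2)
  T F T T  ✗ fails (~p4 | ~p1 | p2)
  T T F F  ✗ fails (p3 | ~p2 | ~p1)
  T T F T  ✗ fails (p3 | ~p2 | ~p1)
  T T T F  ✓ satisfies all
  T T T T  ✗ fails (~p2 | ~p1 | ~p4)
3 of the 16 rows are models.

3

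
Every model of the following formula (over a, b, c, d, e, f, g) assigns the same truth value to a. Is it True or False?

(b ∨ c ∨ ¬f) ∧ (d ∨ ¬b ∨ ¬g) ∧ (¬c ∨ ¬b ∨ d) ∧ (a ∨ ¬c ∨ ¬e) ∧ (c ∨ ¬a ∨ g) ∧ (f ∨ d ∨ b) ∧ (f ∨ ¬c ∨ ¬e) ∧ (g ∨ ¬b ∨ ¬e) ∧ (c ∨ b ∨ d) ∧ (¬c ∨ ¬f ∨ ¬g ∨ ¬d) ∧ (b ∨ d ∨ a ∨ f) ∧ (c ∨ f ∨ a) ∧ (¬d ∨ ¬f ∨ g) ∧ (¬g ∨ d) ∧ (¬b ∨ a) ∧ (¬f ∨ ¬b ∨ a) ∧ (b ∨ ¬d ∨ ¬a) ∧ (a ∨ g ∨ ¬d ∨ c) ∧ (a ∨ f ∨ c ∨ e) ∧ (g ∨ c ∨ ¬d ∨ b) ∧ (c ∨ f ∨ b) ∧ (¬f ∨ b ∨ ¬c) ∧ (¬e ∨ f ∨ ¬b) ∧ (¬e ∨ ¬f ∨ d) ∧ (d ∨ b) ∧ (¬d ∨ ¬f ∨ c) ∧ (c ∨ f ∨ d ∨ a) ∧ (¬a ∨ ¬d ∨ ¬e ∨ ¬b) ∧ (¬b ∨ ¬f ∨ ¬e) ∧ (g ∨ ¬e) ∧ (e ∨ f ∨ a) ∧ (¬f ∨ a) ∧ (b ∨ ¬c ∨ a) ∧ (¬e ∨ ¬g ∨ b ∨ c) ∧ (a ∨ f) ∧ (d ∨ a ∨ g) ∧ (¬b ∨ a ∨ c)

Suppose a = False.
From the singleton clause (¬b), b = False.
From the singleton clause (d), d = True.
From the singleton clause (¬f), f = False.
Now (f) is unsatisfied and unit — conflict.
So every satisfying assignment has a = True.

True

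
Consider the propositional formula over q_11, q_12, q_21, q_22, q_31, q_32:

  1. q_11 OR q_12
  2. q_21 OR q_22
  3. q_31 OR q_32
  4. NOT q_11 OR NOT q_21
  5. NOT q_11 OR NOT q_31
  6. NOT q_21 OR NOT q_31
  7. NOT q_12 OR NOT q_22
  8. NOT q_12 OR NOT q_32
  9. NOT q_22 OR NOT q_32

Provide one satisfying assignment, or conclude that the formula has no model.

Suppose q_11 = true.
(NOT q_21) alone gives q_21 = false.
(q_22) alone gives q_22 = true.
(NOT q_31) alone gives q_31 = false.
(q_32) alone gives q_32 = true.
Now (NOT q_32) is unsatisfied and unit — conflict.
That branch fails; take q_11 = false instead.
(q_12) alone gives q_12 = true.
(NOT q_22) alone gives q_22 = false.
(q_21) alone gives q_21 = true.
(NOT q_31) alone gives q_31 = false.
(q_32) alone gives q_32 = true.
Now (NOT q_32) is unsatisfied and unit — conflict.
Either choice for q_11 ends in contradiction.

UNSATISFIABLE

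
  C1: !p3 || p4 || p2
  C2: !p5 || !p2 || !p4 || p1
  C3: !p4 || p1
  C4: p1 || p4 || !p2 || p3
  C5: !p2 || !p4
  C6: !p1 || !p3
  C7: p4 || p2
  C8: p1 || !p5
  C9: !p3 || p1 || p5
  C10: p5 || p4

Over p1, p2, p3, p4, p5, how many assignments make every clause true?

There are 2^5 = 32 truth assignments over (p1, p2, p3, p4, p5).
Split on p4. With p4 = true, the clauses containing p4 are satisfied and !p4 drops from the rest; 2 of the 2^4 = 16 assignments to the other variables satisfy what remains.
With p4 = false, by the same count on the reduced clause set, 1 assignment works.
(One model: p1=T, p2=F, p3=F, p4=T, p5=F.)
Total: 2 + 1 = 3.

3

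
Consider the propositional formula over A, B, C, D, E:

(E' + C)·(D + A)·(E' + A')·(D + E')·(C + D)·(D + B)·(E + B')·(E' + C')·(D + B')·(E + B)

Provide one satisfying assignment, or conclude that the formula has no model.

Suppose E = 0.
The clause (B') is unit, so B = 0.
That conflicts with the unit clause (B).
That branch fails; take E = 1 instead.
The clause (C) is unit, so C = 1.
That conflicts with the unit clause (C').
Either choice for E ends in contradiction.

UNSATISFIABLE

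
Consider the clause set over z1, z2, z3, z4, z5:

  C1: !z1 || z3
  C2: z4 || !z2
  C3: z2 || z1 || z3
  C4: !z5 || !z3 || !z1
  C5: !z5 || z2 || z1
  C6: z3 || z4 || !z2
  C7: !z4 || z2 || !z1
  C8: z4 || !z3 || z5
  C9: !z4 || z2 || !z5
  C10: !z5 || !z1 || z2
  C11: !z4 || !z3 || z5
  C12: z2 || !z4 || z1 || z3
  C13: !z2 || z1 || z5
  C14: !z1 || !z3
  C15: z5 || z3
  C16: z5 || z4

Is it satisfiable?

Yes, satisfiable

Try z1 = false.
Try z4 = true.
Try z2 = true.
From the singleton clause (z5), z5 = true.
No clause remains; z3 is free.
A satisfying assignment: z1=false; z2=true; z3=true; z4=true; z5=true.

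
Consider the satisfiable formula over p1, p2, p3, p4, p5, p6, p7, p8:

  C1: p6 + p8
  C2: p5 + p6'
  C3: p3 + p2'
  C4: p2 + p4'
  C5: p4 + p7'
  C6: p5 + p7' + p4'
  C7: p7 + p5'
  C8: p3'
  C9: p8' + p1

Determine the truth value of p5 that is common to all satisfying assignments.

Suppose p5 = 1.
Unit clause (p7) forces p7 = 1.
Unit clause (p4) forces p4 = 1.
Unit clause (p2) forces p2 = 1.
Unit clause (p3) forces p3 = 1.
That conflicts with the unit clause (p3').
So every satisfying assignment has p5 = False.

False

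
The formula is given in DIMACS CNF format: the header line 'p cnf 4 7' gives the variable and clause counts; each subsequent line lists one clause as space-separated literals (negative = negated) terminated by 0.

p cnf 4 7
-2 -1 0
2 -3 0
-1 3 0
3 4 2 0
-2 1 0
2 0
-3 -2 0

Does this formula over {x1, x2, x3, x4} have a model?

No, unsatisfiable

(x2) alone gives x2 = True.
(¬x1) alone gives x1 = False.
Now (x1) is unsatisfied and unit — conflict.
No assignment satisfies every clause.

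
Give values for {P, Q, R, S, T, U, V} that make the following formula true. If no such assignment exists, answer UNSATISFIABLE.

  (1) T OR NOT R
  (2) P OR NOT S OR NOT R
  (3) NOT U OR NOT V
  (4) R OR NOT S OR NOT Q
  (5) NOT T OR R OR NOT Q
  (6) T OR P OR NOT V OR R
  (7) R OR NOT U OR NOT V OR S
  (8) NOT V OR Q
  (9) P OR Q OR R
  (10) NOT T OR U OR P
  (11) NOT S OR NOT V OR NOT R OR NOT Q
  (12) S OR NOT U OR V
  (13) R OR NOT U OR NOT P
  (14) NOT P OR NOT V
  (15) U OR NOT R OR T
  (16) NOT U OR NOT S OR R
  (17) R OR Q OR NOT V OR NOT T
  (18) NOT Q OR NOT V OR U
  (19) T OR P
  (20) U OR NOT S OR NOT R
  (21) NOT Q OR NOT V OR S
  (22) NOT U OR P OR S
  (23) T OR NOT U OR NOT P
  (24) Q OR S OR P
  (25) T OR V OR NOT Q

P: true, Q: false, R: false, S: true, T: true, U: false, V: false

Suppose T = true.
Suppose U = false.
Unit clause (P) forces P = true.
Unit clause (NOT V) forces V = false.
Suppose R = false.
Unit clause (NOT Q) forces Q = false.
All clauses hold; S can take either value.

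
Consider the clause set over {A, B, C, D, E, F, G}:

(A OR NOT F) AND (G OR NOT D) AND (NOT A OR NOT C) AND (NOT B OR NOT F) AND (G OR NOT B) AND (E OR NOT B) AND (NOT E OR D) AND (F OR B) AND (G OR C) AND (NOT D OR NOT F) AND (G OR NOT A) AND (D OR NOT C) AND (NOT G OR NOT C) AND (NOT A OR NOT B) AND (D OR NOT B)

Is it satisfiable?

Yes

Try A = false.
The clause (NOT F) is unit, so F = false.
The clause (B) is unit, so B = true.
The clause (G) is unit, so G = true.
The clause (E) is unit, so E = true.
The clause (D) is unit, so D = true.
The clause (NOT C) is unit, so C = false.
This assignment satisfies each clause.
A satisfying assignment: A ↦ false; B ↦ true; C ↦ false; D ↦ true; E ↦ true; F ↦ false; G ↦ true.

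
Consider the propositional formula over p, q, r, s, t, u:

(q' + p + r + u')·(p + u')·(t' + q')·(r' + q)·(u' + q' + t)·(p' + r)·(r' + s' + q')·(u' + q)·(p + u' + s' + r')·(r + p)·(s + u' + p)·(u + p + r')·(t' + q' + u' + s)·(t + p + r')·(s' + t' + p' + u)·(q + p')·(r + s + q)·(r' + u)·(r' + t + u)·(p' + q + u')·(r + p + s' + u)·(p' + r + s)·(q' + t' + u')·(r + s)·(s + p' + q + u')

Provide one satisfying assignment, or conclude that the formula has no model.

Branch on p: set p = 1.
(r) alone gives r = 1.
(q) alone gives q = 1.
(t') alone gives t = 0.
(u') alone gives u = 0.
Now (u) is unsatisfied and unit — conflict.
That branch fails; take p = 0 instead.
(u') alone gives u = 0.
(r) alone gives r = 1.
Now (r') is unsatisfied and unit — conflict.
Both values of p lead to a conflict.

UNSATISFIABLE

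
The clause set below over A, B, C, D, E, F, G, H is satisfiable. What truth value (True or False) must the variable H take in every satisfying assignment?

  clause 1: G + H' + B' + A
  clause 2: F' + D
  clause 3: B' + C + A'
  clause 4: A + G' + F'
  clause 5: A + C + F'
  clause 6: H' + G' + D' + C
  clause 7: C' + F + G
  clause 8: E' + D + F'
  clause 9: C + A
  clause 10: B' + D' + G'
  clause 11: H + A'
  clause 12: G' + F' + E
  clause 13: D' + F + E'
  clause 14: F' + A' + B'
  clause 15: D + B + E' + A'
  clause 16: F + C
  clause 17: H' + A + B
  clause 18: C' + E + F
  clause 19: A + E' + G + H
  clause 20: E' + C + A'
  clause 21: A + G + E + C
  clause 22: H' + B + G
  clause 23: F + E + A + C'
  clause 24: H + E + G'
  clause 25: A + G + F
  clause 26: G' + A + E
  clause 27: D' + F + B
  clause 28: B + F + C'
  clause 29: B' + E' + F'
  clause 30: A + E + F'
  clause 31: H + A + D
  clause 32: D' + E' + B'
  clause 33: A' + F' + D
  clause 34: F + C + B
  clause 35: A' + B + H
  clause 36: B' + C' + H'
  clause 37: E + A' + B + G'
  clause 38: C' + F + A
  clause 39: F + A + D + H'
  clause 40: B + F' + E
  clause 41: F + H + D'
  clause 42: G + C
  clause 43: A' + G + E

Suppose H = 0.
The clause (A') is unit, so A = 0.
The clause (C) is unit, so C = 1.
The clause (D) is unit, so D = 1.
The clause (F) is unit, so F = 1.
The clause (G') is unit, so G = 0.
The clause (E') is unit, so E = 0.
But (E) is also a unit clause — contradiction.
So every satisfying assignment has H = True.

True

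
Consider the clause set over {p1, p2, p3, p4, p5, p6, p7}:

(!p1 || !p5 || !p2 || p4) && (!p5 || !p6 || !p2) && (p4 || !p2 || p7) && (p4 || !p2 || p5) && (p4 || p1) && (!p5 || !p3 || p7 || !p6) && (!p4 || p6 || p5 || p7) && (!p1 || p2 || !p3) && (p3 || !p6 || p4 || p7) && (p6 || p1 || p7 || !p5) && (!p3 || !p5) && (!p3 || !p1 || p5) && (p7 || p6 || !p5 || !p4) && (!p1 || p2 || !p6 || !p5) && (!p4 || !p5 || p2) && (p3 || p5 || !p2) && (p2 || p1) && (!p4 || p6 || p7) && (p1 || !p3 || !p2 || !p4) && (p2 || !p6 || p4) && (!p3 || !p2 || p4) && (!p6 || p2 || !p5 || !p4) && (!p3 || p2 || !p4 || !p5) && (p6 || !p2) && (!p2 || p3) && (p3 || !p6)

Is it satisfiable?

Try p4 = true.
Try p3 = false.
Unit clause (!p2) forces p2 = false.
Unit clause (!p5) forces p5 = false.
Unit clause (p1) forces p1 = true.
Unit clause (!p6) forces p6 = false.
Unit clause (p7) forces p7 = true.
This assignment satisfies each clause.
A satisfying assignment: p1 ↦ true; p2 ↦ false; p3 ↦ false; p4 ↦ true; p5 ↦ false; p6 ↦ false; p7 ↦ true.

Yes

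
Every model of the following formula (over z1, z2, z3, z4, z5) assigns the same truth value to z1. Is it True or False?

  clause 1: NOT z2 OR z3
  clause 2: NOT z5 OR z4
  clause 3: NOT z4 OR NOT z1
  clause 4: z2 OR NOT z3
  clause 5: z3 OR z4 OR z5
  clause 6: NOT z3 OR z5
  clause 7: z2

Suppose z1 = true.
Unit clause (NOT z4) forces z4 = false.
Unit clause (NOT z5) forces z5 = false.
Unit clause (z3) forces z3 = true.
But (NOT z3) is also a unit clause — contradiction.
So every satisfying assignment has z1 = False.

False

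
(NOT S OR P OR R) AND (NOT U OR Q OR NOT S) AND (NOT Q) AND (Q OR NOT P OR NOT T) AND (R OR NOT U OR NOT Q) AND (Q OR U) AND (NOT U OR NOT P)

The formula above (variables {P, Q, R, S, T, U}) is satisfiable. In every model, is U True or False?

Suppose U = false.
(NOT Q) alone gives Q = false.
Now (Q) is unsatisfied and unit — conflict.
So every satisfying assignment has U = True.

True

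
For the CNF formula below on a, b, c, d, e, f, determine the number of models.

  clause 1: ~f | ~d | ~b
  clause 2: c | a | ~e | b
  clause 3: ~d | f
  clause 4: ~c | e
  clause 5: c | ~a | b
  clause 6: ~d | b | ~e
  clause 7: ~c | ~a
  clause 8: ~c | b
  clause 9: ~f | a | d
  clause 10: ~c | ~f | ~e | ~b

There are 2^6 = 64 truth assignments over (a, b, c, d, e, f).
Split on e. With e = 1, the clauses containing e are satisfied and ~e drops from the rest; 4 of the 2^5 = 32 assignments to the other variables satisfy what remains.
With e = 0, by the same count on the reduced clause set, 5 assignments work.
(One model: a=F, b=F, c=F, d=F, e=F, f=F.)
Total: 4 + 5 = 9.

9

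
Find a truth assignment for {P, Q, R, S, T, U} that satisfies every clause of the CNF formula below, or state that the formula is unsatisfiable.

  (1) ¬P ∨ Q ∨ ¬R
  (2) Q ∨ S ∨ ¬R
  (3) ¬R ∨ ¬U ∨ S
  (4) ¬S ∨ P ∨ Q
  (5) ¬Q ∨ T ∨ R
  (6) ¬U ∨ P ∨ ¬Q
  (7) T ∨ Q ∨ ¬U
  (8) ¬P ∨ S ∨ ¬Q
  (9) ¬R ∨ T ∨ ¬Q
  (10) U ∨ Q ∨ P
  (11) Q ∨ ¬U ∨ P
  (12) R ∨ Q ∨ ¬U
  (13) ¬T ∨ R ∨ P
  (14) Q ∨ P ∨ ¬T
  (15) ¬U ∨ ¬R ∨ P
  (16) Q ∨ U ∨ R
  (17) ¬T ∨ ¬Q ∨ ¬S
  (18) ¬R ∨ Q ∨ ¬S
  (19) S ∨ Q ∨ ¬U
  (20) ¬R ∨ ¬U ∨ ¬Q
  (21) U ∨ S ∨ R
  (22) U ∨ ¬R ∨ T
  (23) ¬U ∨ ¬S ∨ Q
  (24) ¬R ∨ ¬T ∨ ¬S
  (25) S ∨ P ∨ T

Try P = False.
Try S = False.
(T) alone gives T = True.
(R) alone gives R = True.
(Q) alone gives Q = True.
(¬U) alone gives U = False.
This assignment satisfies each clause.

P: False, Q: True, R: True, S: False, T: True, U: False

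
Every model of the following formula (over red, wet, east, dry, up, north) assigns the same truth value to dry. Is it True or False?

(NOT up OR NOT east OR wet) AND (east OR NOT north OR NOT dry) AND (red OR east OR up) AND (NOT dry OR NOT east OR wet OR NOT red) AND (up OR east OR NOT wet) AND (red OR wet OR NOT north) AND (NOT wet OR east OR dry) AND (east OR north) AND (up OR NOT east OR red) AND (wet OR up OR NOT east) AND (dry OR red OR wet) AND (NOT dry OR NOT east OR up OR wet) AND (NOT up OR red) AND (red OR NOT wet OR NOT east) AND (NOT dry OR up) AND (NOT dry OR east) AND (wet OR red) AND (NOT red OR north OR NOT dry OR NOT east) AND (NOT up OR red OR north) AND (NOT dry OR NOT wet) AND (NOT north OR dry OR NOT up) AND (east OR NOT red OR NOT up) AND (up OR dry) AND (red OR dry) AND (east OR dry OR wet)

False

Suppose dry = true.
From the singleton clause (up), up = true.
From the singleton clause (red), red = true.
From the singleton clause (east), east = true.
From the singleton clause (wet), wet = true.
That conflicts with the unit clause (NOT wet).
So every satisfying assignment has dry = False.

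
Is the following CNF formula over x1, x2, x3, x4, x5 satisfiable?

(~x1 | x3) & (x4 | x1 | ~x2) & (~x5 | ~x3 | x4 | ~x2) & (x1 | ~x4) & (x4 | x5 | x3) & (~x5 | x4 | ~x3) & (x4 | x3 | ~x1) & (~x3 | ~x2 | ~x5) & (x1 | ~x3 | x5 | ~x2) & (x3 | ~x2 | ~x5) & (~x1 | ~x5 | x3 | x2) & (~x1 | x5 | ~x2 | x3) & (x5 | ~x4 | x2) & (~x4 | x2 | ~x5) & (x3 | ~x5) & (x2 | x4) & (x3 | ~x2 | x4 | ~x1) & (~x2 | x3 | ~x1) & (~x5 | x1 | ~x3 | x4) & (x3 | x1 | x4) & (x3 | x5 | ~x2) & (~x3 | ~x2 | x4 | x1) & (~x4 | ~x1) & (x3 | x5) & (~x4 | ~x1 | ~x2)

Yes, satisfiable

Try x1 = 1.
The clause (x3) is unit, so x3 = 1.
The clause (~x4) is unit, so x4 = 0.
The clause (~x5) is unit, so x5 = 0.
The clause (x2) is unit, so x2 = 1.
All clauses are satisfied.
A satisfying assignment: x1=1; x2=1; x3=1; x4=0; x5=0.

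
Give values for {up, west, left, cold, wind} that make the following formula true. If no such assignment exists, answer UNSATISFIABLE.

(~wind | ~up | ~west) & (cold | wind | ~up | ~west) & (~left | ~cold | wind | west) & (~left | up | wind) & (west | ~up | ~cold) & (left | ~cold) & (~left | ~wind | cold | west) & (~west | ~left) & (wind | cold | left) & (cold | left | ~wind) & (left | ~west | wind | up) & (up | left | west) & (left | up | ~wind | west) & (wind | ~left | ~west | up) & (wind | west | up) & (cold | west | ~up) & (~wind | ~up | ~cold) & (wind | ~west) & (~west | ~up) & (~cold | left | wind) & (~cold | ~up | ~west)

up=0,  west=0,  left=1,  cold=1,  wind=1

Branch on left: set left = 1.
(~west) alone gives west = 0.
Branch on cold: set cold = 1.
(wind) alone gives wind = 1.
(~up) alone gives up = 0.
This assignment satisfies each clause.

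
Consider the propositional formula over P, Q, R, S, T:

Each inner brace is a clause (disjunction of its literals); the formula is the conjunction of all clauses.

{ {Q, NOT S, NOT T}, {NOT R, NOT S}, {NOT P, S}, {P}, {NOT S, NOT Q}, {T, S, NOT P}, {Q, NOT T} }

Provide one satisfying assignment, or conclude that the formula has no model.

(P) alone gives P = true.
(S) alone gives S = true.
(NOT R) alone gives R = false.
(NOT Q) alone gives Q = false.
(NOT T) alone gives T = false.
All clauses are satisfied.

P ↦ true, Q ↦ false, R ↦ false, S ↦ true, T ↦ false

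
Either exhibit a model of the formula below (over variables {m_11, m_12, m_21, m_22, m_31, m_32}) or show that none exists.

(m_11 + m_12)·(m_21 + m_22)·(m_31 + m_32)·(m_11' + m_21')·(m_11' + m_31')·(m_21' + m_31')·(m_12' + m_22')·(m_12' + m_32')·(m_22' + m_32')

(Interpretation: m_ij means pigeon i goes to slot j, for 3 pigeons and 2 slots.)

Try m_11 = 1.
Unit clause (m_21') forces m_21 = 0.
Unit clause (m_22) forces m_22 = 1.
Unit clause (m_31') forces m_31 = 0.
Unit clause (m_32) forces m_32 = 1.
But (m_32') is also a unit clause — contradiction.
Backtrack on m_11: now try m_11 = 0.
Unit clause (m_12) forces m_12 = 1.
Unit clause (m_22') forces m_22 = 0.
Unit clause (m_21) forces m_21 = 1.
Unit clause (m_31') forces m_31 = 0.
Unit clause (m_32) forces m_32 = 1.
But (m_32') is also a unit clause — contradiction.
Both values of m_11 lead to a conflict.

UNSATISFIABLE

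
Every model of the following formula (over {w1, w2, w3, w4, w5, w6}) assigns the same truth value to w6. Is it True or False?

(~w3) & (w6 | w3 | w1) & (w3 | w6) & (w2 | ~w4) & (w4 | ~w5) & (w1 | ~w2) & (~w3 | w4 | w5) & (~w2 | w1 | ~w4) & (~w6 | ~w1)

True

Suppose w6 = 0.
(~w3) alone gives w3 = 0.
Now (w3) is unsatisfied and unit — conflict.
So every satisfying assignment has w6 = True.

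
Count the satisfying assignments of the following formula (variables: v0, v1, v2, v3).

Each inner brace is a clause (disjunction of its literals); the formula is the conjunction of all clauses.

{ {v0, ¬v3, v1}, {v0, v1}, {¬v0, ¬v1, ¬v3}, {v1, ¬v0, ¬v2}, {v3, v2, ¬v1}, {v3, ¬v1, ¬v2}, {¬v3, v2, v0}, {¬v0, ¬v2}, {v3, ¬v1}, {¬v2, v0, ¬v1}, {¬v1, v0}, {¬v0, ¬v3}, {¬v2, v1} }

1

There are 2^4 = 16 truth assignments over (v0, v1, v2, v3).
Check each against the 13 clauses (columns in the order v0, v1, v2, v3):
  F F F F  ✗ fails (v0 ∨ v1)
  F F F T  ✗ fails (v0 ∨ ¬v3 ∨ v1)
  F F T F  ✗ fails (v0 ∨ v1)
  F F T T  ✗ fails (v0 ∨ ¬v3 ∨ v1)
  F T F F  ✗ fails (v3 ∨ v2 ∨ ¬v1)
  F T F T  ✗ fails (¬v3 ∨ v2 ∨ v0)
  F T T F  ✗ fails (v3 ∨ ¬v1 ∨ ¬v2)
  F T T T  ✗ fails (¬v2 ∨ v0 ∨ ¬v1)
  T F F F  ✓ satisfies all
  T F F T  ✗ fails (¬v0 ∨ ¬v3)
  T F T F  ✗ fails (v1 ∨ ¬v0 ∨ ¬v2)
  T F T T  ✗ fails (v1 ∨ ¬v0 ∨ ¬v2)
  T T F F  ✗ fails (v3 ∨ v2 ∨ ¬v1)
  T T F T  ✗ fails (¬v0 ∨ ¬v1 ∨ ¬v3)
  T T T F  ✗ fails (v3 ∨ ¬v1 ∨ ¬v2)
  T T T T  ✗ fails (¬v0 ∨ ¬v1 ∨ ¬v3)
1 of the 16 rows is a model.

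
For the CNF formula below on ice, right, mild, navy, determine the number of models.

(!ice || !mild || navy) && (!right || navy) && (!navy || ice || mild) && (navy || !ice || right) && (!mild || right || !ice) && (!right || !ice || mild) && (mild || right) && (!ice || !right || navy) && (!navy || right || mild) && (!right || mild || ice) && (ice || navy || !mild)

There are 2^4 = 16 truth assignments over (ice, right, mild, navy).
Check each against the 11 clauses (columns in the order ice, right, mild, navy):
  F F F F  ✗ fails (mild || right)
  F F F T  ✗ fails (!navy || ice || mild)
  F F T F  ✗ fails (ice || navy || !mild)
  F F T T  ✓ satisfies all
  F T F F  ✗ fails (!right || navy)
  F T F T  ✗ fails (!navy || ice || mild)
  F T T F  ✗ fails (!right || navy)
  F T T T  ✓ satisfies all
  T F F F  ✗ fails (navy || !ice || right)
  T F F T  ✗ fails (mild || right)
  T F T F  ✗ fails (!ice || !mild || navy)
  T F T T  ✗ fails (!mild || right || !ice)
  T T F F  ✗ fails (!right || navy)
  T T F T  ✗ fails (!right || !ice || mild)
  T T T F  ✗ fails (!ice || !mild || navy)
  T T T T  ✓ satisfies all
3 of the 16 rows are models.

3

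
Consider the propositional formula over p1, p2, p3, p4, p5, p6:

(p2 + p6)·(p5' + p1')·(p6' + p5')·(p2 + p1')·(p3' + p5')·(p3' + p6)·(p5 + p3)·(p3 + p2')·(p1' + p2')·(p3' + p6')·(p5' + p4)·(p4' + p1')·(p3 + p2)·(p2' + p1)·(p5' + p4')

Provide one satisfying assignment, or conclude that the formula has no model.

UNSATISFIABLE

Try p2 = 1.
(p3) alone gives p3 = 1.
(p5') alone gives p5 = 0.
(p6) alone gives p6 = 1.
But (p6') is also a unit clause — contradiction.
Undo p2 and try p2 = 0.
(p6) alone gives p6 = 1.
(p5') alone gives p5 = 0.
(p1') alone gives p1 = 0.
(p3) alone gives p3 = 1.
But (p3') is also a unit clause — contradiction.
Either choice for p2 ends in contradiction.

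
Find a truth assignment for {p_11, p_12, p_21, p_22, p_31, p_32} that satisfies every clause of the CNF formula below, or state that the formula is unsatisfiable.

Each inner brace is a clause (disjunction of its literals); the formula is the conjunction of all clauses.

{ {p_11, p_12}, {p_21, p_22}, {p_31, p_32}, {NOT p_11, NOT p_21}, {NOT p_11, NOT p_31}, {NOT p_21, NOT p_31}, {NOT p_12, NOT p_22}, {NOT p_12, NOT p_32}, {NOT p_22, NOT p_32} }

UNSATISFIABLE

Branch on p_11: set p_11 = true.
(NOT p_21) alone gives p_21 = false.
(p_22) alone gives p_22 = true.
(NOT p_31) alone gives p_31 = false.
(p_32) alone gives p_32 = true.
That conflicts with the unit clause (NOT p_32).
So p_11 must be the other value — set p_11 = false.
(p_12) alone gives p_12 = true.
(NOT p_22) alone gives p_22 = false.
(p_21) alone gives p_21 = true.
(NOT p_31) alone gives p_31 = false.
(p_32) alone gives p_32 = true.
That conflicts with the unit clause (NOT p_32).
Either choice for p_11 ends in contradiction.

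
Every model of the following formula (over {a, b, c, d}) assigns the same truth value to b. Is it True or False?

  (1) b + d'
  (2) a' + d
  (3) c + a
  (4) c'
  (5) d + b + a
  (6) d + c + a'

Suppose b = 0.
The clause (d') is unit, so d = 0.
The clause (a') is unit, so a = 0.
But (a) is also a unit clause — contradiction.
So every satisfying assignment has b = True.

True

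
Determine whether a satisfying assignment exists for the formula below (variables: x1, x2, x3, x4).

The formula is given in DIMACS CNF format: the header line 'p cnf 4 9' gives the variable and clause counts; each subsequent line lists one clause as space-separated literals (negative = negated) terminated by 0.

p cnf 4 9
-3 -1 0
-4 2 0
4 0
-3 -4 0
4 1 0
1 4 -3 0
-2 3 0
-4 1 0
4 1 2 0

Unit clause (x4) forces x4 = True.
Unit clause (x2) forces x2 = True.
Unit clause (¬x3) forces x3 = False.
That conflicts with the unit clause (x3).
No assignment satisfies every clause.

No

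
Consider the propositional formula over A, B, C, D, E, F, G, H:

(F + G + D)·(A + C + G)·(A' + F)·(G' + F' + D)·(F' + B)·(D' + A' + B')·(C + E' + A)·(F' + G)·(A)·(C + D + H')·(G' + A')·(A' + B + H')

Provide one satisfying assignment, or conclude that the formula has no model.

UNSATISFIABLE

From the singleton clause (A), A = 1.
From the singleton clause (F), F = 1.
From the singleton clause (B), B = 1.
From the singleton clause (D'), D = 0.
From the singleton clause (G'), G = 0.
That conflicts with the unit clause (G).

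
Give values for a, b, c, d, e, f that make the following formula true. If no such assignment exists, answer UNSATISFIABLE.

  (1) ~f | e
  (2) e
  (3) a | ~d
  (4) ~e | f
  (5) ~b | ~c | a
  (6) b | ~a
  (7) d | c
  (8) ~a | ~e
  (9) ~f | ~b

(e) alone gives e = 1.
(f) alone gives f = 1.
(~a) alone gives a = 0.
(~d) alone gives d = 0.
(c) alone gives c = 1.
(~b) alone gives b = 0.
Every clause now holds.

a ↦ 0; b ↦ 0; c ↦ 1; d ↦ 0; e ↦ 1; f ↦ 1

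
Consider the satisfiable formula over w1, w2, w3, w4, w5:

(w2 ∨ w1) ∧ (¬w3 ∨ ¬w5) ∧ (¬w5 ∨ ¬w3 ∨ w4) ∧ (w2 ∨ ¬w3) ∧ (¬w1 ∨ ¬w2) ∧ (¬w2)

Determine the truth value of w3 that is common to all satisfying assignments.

False

Suppose w3 = True.
From the singleton clause (¬w5), w5 = False.
From the singleton clause (w2), w2 = True.
That conflicts with the unit clause (¬w2).
So every satisfying assignment has w3 = False.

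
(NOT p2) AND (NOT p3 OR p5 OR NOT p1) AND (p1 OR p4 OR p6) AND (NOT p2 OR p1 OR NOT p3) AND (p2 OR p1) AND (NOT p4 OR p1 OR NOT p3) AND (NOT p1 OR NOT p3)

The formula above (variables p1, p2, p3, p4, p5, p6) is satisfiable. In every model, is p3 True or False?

False

Suppose p3 = true.
The clause (NOT p2) is unit, so p2 = false.
The clause (p1) is unit, so p1 = true.
That conflicts with the unit clause (NOT p1).
So every satisfying assignment has p3 = False.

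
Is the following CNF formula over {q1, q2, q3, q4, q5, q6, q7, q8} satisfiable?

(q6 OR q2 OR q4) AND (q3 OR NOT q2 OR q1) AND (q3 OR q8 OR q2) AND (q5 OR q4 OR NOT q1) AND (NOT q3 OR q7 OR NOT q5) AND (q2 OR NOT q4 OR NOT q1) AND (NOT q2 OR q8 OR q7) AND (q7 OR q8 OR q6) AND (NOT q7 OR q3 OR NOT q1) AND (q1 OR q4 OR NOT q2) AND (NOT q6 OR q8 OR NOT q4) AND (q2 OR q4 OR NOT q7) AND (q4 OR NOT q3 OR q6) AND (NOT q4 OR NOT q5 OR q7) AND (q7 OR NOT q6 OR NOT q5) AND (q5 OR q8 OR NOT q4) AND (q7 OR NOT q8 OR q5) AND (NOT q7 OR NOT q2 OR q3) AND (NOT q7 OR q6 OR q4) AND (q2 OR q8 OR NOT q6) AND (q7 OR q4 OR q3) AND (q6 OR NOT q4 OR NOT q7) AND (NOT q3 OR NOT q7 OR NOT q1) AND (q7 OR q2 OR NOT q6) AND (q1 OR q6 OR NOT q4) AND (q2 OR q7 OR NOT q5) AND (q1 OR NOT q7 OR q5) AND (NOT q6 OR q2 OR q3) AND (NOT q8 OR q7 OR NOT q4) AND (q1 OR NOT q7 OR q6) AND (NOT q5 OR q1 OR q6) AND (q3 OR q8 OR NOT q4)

Satisfiable

Case q6 = true:
Case q8 = true:
Case q7 = true:
Case q3 = true:
Unit clause (NOT q1) forces q1 = false.
Unit clause (q5) forces q5 = true.
Case q4 = true:
Every clause is now satisfied; q2 is unconstrained.
A satisfying assignment: q1 ↦ false; q2 ↦ true; q3 ↦ true; q4 ↦ true; q5 ↦ true; q6 ↦ true; q7 ↦ true; q8 ↦ true.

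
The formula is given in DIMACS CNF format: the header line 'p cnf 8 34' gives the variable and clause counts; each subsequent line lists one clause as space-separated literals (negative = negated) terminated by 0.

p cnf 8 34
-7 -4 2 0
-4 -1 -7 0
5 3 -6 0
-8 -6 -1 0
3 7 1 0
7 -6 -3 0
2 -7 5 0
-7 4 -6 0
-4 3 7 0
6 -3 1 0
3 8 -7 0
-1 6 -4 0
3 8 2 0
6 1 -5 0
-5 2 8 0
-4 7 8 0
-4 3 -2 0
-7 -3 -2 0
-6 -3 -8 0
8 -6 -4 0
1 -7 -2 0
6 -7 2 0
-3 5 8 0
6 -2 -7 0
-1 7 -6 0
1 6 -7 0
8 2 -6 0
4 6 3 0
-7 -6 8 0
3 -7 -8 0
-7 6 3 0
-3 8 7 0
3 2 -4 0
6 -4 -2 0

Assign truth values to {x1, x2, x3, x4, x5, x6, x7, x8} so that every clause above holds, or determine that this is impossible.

x1: True,  x2: False,  x3: True,  x4: False,  x5: True,  x6: False,  x7: False,  x8: True

Branch on x7: set x7 = False.
Branch on x3: set x3 = True.
Unit clause (¬x6) forces x6 = False.
Unit clause (x1) forces x1 = True.
Unit clause (¬x4) forces x4 = False.
Unit clause (x8) forces x8 = True.
No clause remains; x2, x5 are free.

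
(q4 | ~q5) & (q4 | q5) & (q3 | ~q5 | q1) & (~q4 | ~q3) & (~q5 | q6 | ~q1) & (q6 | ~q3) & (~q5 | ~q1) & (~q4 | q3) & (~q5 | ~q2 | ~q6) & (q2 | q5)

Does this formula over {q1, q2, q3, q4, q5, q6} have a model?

Case q4 = 1:
Unit clause (~q3) forces q3 = 0.
But (q3) is also a unit clause — contradiction.
Backtrack on q4: now try q4 = 0.
Unit clause (~q5) forces q5 = 0.
But (q5) is also a unit clause — contradiction.
Either choice for q4 ends in contradiction.
No assignment satisfies every clause.

No, unsatisfiable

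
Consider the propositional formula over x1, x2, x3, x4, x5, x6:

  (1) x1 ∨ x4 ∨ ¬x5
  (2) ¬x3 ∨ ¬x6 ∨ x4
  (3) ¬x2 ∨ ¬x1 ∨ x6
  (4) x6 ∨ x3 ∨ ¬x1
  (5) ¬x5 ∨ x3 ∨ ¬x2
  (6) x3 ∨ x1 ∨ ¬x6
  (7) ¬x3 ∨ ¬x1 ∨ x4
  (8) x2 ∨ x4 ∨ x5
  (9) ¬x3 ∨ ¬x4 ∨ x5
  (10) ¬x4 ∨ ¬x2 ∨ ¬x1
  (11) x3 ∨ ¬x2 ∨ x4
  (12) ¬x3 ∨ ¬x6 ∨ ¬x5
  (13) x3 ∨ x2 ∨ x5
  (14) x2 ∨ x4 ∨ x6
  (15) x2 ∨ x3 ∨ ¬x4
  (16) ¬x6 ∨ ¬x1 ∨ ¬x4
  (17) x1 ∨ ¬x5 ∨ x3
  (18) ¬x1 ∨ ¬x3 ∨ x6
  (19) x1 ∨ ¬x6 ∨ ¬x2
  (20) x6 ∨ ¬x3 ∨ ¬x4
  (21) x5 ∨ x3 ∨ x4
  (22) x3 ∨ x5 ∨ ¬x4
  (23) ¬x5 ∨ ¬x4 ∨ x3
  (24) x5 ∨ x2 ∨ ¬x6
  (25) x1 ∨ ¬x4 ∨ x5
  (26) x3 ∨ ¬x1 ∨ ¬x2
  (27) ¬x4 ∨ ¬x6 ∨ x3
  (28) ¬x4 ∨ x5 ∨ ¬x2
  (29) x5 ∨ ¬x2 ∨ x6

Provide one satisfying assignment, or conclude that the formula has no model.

Suppose x1 = True.
Suppose x2 = False.
Suppose x6 = True.
From the singleton clause (¬x4), x4 = False.
From the singleton clause (¬x3), x3 = False.
From the singleton clause (x5), x5 = True.
All clauses are satisfied.

x1=True; x2=False; x3=False; x4=False; x5=True; x6=True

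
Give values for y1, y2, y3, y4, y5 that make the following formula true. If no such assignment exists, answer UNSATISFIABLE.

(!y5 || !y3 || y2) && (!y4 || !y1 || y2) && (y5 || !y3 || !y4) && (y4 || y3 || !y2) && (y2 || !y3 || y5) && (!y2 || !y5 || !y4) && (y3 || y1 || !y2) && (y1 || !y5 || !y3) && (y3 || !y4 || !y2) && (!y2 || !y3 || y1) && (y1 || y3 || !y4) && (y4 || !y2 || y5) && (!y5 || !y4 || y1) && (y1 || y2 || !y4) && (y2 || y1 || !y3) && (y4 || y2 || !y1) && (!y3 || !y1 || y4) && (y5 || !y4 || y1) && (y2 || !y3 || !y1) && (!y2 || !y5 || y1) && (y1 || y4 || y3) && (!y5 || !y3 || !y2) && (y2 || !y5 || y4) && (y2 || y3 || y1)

UNSATISFIABLE

Try y5 = false.
Try y3 = false.
Try y4 = true.
(!y2) alone gives y2 = false.
(!y1) alone gives y1 = false.
But (y1) is also a unit clause — contradiction.
So y4 must be the other value — set y4 = false.
(!y2) alone gives y2 = false.
(!y1) alone gives y1 = false.
But (y1) is also a unit clause — contradiction.
Neither y4 = true nor y4 = false works.
So y3 must be the other value — set y3 = true.
(!y4) alone gives y4 = false.
(y2) alone gives y2 = true.
But (!y2) is also a unit clause — contradiction.
Neither y3 = true nor y3 = false works.
So y5 must be the other value — set y5 = true.
Try y3 = false.
Try y4 = true.
(!y2) alone gives y2 = false.
(!y1) alone gives y1 = false.
But (y1) is also a unit clause — contradiction.
So y4 must be the other value — set y4 = false.
(!y2) alone gives y2 = false.
But (y2) is also a unit clause — contradiction.
Neither y4 = true nor y4 = false works.
So y3 must be the other value — set y3 = true.
(y2) alone gives y2 = true.
But (!y2) is also a unit clause — contradiction.
Neither y3 = true nor y3 = false works.
Neither y5 = true nor y5 = false works.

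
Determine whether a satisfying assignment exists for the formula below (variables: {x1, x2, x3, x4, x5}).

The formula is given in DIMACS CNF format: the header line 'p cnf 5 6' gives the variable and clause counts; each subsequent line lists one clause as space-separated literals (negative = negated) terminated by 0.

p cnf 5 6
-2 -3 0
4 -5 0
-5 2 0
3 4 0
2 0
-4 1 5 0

(x2) alone gives x2 = True.
(¬x3) alone gives x3 = False.
(x4) alone gives x4 = True.
Try x1 = False.
(x5) alone gives x5 = True.
This assignment satisfies each clause.
A satisfying assignment: x1: False,  x2: True,  x3: False,  x4: True,  x5: True.

Satisfiable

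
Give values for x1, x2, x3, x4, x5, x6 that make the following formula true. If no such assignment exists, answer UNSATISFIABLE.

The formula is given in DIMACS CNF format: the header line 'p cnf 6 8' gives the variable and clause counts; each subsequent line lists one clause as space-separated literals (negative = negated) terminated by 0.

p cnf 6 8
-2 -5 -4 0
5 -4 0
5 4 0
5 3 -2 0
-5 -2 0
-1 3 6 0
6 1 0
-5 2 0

UNSATISFIABLE

Try x5 = True.
Unit clause (¬x2) forces x2 = False.
But (x2) is also a unit clause — contradiction.
So x5 must be the other value — set x5 = False.
Unit clause (¬x4) forces x4 = False.
But (x4) is also a unit clause — contradiction.
Both values of x5 lead to a conflict.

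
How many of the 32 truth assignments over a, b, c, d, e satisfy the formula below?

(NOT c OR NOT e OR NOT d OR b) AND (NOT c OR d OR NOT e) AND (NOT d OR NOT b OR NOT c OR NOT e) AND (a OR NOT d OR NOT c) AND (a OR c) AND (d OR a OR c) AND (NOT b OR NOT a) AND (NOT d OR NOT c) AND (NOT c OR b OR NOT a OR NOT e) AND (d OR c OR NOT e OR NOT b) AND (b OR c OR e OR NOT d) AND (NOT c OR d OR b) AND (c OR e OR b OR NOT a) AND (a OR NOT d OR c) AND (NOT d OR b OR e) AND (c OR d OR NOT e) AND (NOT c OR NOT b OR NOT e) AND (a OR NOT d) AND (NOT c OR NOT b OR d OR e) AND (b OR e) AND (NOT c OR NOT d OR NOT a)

There are 2^5 = 32 truth assignments over (a, b, c, d, e).
Split on c. With c = true, the clauses containing c are satisfied and NOT c drops from the rest; 0 of the 2^4 = 16 assignments to the other variables satisfy what remains.
With c = false, by the same count on the reduced clause set, 1 assignment works.
Total: 0 + 1 = 1.

1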